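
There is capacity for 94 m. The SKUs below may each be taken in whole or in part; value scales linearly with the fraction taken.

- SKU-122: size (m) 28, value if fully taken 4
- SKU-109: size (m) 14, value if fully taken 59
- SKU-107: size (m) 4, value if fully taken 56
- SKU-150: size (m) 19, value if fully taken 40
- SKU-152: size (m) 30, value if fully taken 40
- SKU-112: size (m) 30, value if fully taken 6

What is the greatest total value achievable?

Rank by value-to-size ratio: SKU-107 56/4≈14, SKU-109 59/14≈4.21, SKU-150 40/19≈2.11, SKU-152 40/30≈1.33, SKU-112 6/30≈0.2, SKU-122 4/28≈0.143.
SKU-107: take in full, 4 m for value 56 ; 90 left.
SKU-109: take in full, 14 m for value 59 ; 76 left.
SKU-150: take in full, 19 m for value 40 ; 57 left.
All 30 m of SKU-152 fit (value 40) ; 27 remain.
Only 27 m remain; take 27/30 of SKU-112 for value 6×27/30 = 5.4.
Total value = 200.4.

200.4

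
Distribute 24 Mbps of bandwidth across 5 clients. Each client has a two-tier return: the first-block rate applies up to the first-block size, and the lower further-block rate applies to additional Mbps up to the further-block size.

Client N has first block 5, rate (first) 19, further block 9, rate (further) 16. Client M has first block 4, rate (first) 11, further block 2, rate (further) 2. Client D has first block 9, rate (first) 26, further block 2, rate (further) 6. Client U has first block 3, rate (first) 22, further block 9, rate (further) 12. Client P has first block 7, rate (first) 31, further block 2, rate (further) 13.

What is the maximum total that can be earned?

612

Rank every tier by rate: Client P/T1 31 > Client D/T1 26 > Client U/T1 22 > Client N/T1 19 > Client N/T2 16 > Client P/T2 13 > Client U/T2 12 > Client M/T1 11 > Client D/T2 6 > Client M/T2 2.
Client P T1 at 31: fill all 7 ; 17 left.
Fill Client D T1 block (9 at 26) ; 8 left.
Client U/T1 (22): +3 ; 5 left.
Client N/T1 (19): +5 ; 0 left.
Total = 31×7 + 26×9 + 22×3 + 19×5 = 612.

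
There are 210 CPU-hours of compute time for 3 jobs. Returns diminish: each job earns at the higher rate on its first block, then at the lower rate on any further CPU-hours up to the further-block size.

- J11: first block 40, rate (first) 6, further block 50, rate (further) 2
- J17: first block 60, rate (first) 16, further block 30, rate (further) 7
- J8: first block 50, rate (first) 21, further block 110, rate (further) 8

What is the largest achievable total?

Treat each block as its own option and order by rate: J8/tier1 21 > J17/tier1 16 > J8/tier2 8 > J17/tier2 7 > J11/tier1 6 > J11/tier2 2.
J8 tier1 at 21: fill all 50 → 160 left.
J17 tier1 at 16: fill all 60 → 100 left.
100 remain; put them into J8 tier2 at 8.
Total = 21×50 + 16×60 + 8×100 = 2810.

2810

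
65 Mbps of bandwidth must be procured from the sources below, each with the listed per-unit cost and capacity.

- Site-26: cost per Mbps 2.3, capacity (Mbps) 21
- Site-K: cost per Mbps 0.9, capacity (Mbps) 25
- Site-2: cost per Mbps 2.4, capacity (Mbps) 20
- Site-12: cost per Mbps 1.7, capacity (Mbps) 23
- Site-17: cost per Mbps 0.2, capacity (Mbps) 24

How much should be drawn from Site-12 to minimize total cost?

Cheapest first:
Take 24 from Site-17 at 0.2 — need 41 more.
Site-K at 0.9: take all 25 Mbps — 16 still needed.
Site-12 (1.7): take the remaining 16 — done.
Site-26, Site-2: unused.

16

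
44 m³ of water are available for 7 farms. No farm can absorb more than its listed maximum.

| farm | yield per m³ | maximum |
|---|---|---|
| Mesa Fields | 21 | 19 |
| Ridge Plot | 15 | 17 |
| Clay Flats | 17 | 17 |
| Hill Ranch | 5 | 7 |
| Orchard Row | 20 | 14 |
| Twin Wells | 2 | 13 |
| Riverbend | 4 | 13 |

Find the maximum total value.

Order the farms by yield per m³: Mesa Fields 21 > Orchard Row 20 > Clay Flats 17 > Ridge Plot 15 > Hill Ranch 5 > Riverbend 4 > Twin Wells 2.
Give Mesa Fields 19 to hit its cap of 19 → 25 left.
Give Orchard Row 14 to hit its cap of 14 → 11 left.
Clay Flats: +11 (room for 17) → 11. Pool exhausted.
Total = 21×19 + 17×11 + 20×14 = 866.

866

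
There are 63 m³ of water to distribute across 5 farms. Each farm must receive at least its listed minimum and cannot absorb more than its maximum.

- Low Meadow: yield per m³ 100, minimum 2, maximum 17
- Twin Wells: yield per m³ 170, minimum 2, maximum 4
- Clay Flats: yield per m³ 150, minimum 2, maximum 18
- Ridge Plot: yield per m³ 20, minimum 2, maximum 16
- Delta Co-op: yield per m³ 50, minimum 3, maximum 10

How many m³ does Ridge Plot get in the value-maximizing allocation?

Meeting every minimum uses 2+2+2+2+3 = 11 m³, leaving 52.
Rank by yield per m³: Twin Wells 170 > Clay Flats 150 > Low Meadow 100 > Delta Co-op 50 > Ridge Plot 20.
Twin Wells takes 2 more to reach its cap of 4 — 50 left.
Clay Flats takes 16 more to reach its cap of 18 — 34 left.
Low Meadow takes 15 more to reach its cap of 17 — 19 left.
Give Delta Co-op 7 more to hit its cap of 10 — 12 left.
Ridge Plot: +12 (room for 14) → 14. Pool exhausted.

14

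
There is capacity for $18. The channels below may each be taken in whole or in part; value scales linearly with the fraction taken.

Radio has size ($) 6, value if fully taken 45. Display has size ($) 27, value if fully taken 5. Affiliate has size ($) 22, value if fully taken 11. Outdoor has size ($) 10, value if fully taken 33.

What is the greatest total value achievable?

Best value per unit of size first: Radio 45/6≈7.5, Outdoor 33/10≈3.3, Affiliate 11/22≈0.5, Display 5/27≈0.185.
Take all of Radio (6 $, value 45) ; 12 $ left.
Take all of Outdoor (10 $, value 33) ; 2 $ left.
Only 2 $ remain; take 2/22 of Affiliate for value 11×2/22 = 1.
Total value = 79.

79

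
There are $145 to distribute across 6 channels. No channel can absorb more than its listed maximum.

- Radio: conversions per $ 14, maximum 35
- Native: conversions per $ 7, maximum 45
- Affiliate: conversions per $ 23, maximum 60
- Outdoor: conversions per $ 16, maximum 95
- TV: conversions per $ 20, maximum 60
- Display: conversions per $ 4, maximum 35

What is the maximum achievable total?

2980

Order the channels by conversions per $: Affiliate 23 > TV 20 > Outdoor 16 > Radio 14 > Native 7 > Display 4.
Affiliate: +60 to 60 (cap) ; 85 left.
TV: +60 to 60 (cap) ; 25 left.
Only 25 left; Outdoor takes them to reach 25.
Total = 23×60 + 16×25 + 20×60 = 2980.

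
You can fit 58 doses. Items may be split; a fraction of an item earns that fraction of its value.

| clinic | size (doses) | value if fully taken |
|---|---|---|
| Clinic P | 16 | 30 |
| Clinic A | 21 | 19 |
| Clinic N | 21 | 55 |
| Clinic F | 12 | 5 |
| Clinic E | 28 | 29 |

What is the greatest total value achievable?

Rank by value-to-size ratio: Clinic N 55/21≈2.62, Clinic P 30/16≈1.88, Clinic E 29/28≈1.04, Clinic A 19/21≈0.905, Clinic F 5/12≈0.417.
Take all of Clinic N (21 doses, value 55) → 37 doses left.
Take all of Clinic P (16 doses, value 30) → 21 doses left.
Fill the last 21 doses with part of Clinic E: 21/28 of it earns 21.75.
Total value = 106.75.

106.75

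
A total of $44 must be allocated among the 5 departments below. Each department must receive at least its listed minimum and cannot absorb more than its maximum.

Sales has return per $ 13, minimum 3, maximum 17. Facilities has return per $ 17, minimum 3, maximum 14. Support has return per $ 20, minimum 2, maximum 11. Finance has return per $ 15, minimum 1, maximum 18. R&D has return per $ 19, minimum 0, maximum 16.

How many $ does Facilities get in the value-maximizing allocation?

13

Meeting every minimum uses 3+3+2+1+0 = 9 $, leaving 35.
Rank by return per $: Support 20 > R&D 19 > Facilities 17 > Finance 15 > Sales 13.
Give Support 9 more to hit its cap of 11 — 26 left.
R&D: +16 to 16 (cap) — 10 left.
Facilities has room for 11 more but only 10 remain, so it gets 13.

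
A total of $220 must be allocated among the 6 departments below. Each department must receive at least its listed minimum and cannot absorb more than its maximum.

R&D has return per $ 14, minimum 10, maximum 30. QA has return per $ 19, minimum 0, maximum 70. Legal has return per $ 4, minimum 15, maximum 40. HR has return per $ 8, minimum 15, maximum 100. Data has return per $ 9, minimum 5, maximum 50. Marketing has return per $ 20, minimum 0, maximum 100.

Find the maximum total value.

3765

Meeting every minimum uses 10+0+15+15+5+0 = 45 $, leaving 175.
Rank by return per $: Marketing 20 > QA 19 > R&D 14 > Data 9 > HR 8 > Legal 4.
Give Marketing 100 more to hit its cap of 100 — 75 left.
QA takes 70 more to reach its cap of 70 — 5 left.
R&D has room for 20 more but only 5 remain, so it gets 15.
Total = 14×15 + 19×70 + 4×15 + 8×15 + 9×5 + 20×100 = 3765.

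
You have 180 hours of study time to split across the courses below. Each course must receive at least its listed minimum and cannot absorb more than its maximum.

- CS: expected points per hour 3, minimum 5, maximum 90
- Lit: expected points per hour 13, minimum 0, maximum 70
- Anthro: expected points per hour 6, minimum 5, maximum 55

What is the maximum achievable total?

Meeting every minimum uses 5+0+5 = 10 hours, leaving 170.
Rank by expected points per hour: Lit 13 > Anthro 6 > CS 3.
Lit takes 70 more to reach its cap of 70 → 100 left.
Anthro takes 50 more to reach its cap of 55 → 50 left.
Only 50 left; CS takes them to reach 55.
Total = 3×55 + 13×70 + 6×55 = 1405.

1405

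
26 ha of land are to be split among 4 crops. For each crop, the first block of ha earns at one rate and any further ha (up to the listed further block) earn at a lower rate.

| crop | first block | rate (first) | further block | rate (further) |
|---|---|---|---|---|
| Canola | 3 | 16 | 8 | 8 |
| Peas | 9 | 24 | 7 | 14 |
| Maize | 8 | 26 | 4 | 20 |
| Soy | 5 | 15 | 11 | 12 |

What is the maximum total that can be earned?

582

Rank every tier by rate: Maize/T1 26 > Peas/T1 24 > Maize/T2 20 > Canola/T1 16 > Soy/T1 15 > Peas/T2 14 > Soy/T2 12 > Canola/T2 8.
Maize/T1 (26): +8 ; 18 left.
Peas/T1 (24): +9 ; 9 left.
Fill Maize T2 block (4 at 20) ; 5 left.
Canola/T1 (16): +3 ; 2 left.
Soy T1 at 15: only 2 left, fill 2.
Total = 26×8 + 24×9 + 20×4 + 16×3 + 15×2 = 582.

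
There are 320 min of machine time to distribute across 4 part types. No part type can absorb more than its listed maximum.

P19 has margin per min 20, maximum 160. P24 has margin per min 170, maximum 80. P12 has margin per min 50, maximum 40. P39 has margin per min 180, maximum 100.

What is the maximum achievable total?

Highest margin per min first: P39 180 > P24 170 > P12 50 > P19 20.
P39 takes 100 to reach its cap of 100 → 220 left.
Give P24 80 to hit its cap of 80 → 140 left.
P12 takes 40 to reach its cap of 40 → 100 left.
P19: +100 (room for 160) → 100. Pool exhausted.
Total = 20×100 + 170×80 + 50×40 + 180×100 = 35600.

35600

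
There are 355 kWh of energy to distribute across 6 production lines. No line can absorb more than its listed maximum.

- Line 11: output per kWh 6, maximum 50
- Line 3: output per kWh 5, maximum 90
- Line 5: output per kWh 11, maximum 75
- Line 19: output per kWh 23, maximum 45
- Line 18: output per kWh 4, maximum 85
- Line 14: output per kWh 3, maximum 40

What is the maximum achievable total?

2980

Order the production lines by output per kWh: Line 19 23 > Line 5 11 > Line 11 6 > Line 3 5 > Line 18 4 > Line 14 3.
Line 19 takes 45 to reach its cap of 45 → 310 left.
Give Line 5 75 to hit its cap of 75 → 235 left.
Line 11: +50 to 50 (cap) → 185 left.
Give Line 3 90 to hit its cap of 90 → 95 left.
Line 18: +85 to 85 (cap) → 10 left.
Only 10 left; Line 14 takes them to reach 10.
Total = 6×50 + 5×90 + 11×75 + 23×45 + 4×85 + 3×10 = 2980.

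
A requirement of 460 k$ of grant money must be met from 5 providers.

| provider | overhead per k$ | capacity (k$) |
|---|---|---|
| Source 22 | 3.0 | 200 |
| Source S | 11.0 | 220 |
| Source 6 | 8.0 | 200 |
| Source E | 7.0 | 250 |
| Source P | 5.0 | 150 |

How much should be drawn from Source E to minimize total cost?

Cheapest first:
Take 200 from Source 22 at 3.0 → need 260 more.
Source P (5.0): use full 150 → 110 k$ to go.
Take 110 from Source E at 7.0 to finish.
Source 6, Source S: unused.

110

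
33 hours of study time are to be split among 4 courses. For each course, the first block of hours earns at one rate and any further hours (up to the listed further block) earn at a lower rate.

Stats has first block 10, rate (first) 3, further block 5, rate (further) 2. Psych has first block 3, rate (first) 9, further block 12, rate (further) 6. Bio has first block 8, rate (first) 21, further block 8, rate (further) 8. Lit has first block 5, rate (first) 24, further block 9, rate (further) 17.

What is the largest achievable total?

532

Rank every tier by rate: Lit/tier1 24 > Bio/tier1 21 > Lit/tier2 17 > Psych/tier1 9 > Bio/tier2 8 > Psych/tier2 6 > Stats/tier1 3 > Stats/tier2 2.
Lit tier1 at 24: fill all 5 ; 28 left.
Fill Bio tier1 block (8 at 21) ; 20 left.
Fill Lit tier2 block (9 at 17) ; 11 left.
Psych tier1 at 9: fill all 3 ; 8 left.
Bio tier2 at 8: fill all 8 ; 0 left.
Total = 24×5 + 21×8 + 17×9 + 9×3 + 8×8 = 532.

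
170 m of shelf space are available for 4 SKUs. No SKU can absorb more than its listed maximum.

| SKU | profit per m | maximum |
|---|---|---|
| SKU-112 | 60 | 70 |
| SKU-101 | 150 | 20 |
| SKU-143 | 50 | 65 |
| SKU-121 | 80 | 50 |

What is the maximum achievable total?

Rank by profit per m: SKU-101 150 > SKU-121 80 > SKU-112 60 > SKU-143 50.
Give SKU-101 20 to hit its cap of 20 — 150 left.
SKU-121: +50 to 50 (cap) — 100 left.
SKU-112: +70 to 70 (cap) — 30 left.
SKU-143 has room for 65 but only 30 remain, so it gets 30.
Total = 60×70 + 150×20 + 50×30 + 80×50 = 12700.

12700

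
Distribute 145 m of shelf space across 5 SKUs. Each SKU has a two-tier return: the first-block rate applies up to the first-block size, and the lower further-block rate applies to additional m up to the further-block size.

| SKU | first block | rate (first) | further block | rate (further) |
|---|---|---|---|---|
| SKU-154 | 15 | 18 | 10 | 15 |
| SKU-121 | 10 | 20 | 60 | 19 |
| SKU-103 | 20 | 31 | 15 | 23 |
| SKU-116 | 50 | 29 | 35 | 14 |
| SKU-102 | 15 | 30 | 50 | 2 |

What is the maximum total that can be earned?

3730

Rank every tier by rate: SKU-103/tier1 31 > SKU-102/tier1 30 > SKU-116/tier1 29 > SKU-103/tier2 23 > SKU-121/tier1 20 > SKU-121/tier2 19 > SKU-154/tier1 18 > SKU-154/tier2 15 > SKU-116/tier2 14 > SKU-102/tier2 2.
SKU-103 tier1 at 31: fill all 20 ; 125 left.
Fill SKU-102 tier1 block (15 at 30) ; 110 left.
SKU-116/tier1 (29): +50 ; 60 left.
Fill SKU-103 tier2 block (15 at 23) ; 45 left.
Fill SKU-121 tier1 block (10 at 20) ; 35 left.
35 remain; put them into SKU-121 tier2 at 19.
Total = 31×20 + 30×15 + 29×50 + 23×15 + 20×10 + 19×35 = 3730.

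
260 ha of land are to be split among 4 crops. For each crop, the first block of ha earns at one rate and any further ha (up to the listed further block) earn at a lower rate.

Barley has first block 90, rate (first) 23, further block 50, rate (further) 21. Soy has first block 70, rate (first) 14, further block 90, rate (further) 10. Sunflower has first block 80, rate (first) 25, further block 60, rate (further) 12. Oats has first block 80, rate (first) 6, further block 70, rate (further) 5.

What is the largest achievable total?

Order all 8 blocks by rate: Sunflower/first 25 > Barley/first 23 > Barley/second 21 > Soy/first 14 > Sunflower/second 12 > Soy/second 10 > Oats/first 6 > Oats/second 5.
Fill Sunflower first block (80 at 25) → 180 left.
Barley first at 23: fill all 90 → 90 left.
Fill Barley second block (50 at 21) → 40 left.
Soy first at 14: only 40 left, fill 40.
Total = 25×80 + 23×90 + 21×50 + 14×40 = 5680.

5680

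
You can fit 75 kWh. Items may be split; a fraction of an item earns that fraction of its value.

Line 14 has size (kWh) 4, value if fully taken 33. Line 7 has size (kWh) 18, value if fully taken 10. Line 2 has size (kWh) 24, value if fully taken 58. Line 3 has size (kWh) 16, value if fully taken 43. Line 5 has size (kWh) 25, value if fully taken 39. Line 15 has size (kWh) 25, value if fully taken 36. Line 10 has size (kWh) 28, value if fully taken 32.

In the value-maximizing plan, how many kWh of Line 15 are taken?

Best value per unit of size first: Line 14 33/4≈8.25, Line 3 43/16≈2.69, Line 2 58/24≈2.42, Line 5 39/25≈1.56, Line 15 36/25≈1.44, Line 10 32/28≈1.14, Line 7 10/18≈0.556.
Take all of Line 14 (4 kWh, value 33) ; 71 kWh left.
Take all of Line 3 (16 kWh, value 43) ; 55 kWh left.
Line 2: take in full, 24 kWh for value 58 ; 31 left.
Take all of Line 5 (25 kWh, value 39) ; 6 kWh left.
Fill the last 6 kWh with part of Line 15: 6/25 of it earns 8.64.

6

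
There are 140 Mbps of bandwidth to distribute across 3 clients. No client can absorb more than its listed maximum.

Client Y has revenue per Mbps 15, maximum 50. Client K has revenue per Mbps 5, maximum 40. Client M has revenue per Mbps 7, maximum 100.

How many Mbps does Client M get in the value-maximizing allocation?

Order the clients by revenue per Mbps: Client Y 15 > Client M 7 > Client K 5.
Client Y takes 50 to reach its cap of 50 ; 90 left.
Only 90 left; Client M takes them to reach 90.

90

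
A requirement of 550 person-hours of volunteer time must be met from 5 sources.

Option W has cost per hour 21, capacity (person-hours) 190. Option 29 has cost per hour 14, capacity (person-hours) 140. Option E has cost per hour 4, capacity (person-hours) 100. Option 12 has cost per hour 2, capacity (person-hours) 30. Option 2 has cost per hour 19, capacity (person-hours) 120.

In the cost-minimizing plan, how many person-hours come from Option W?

160

Fill from the cheapest source first.
Option 12 at 2: take all 30 person-hours ; 520 still needed.
Option E at 4: take all 100 person-hours ; 420 still needed.
Option 29 at 14: take all 140 person-hours ; 280 still needed.
Option 2 at 19: take all 120 person-hours ; 160 still needed.
Option W at 21: take 160 of its 190 ; requirement met.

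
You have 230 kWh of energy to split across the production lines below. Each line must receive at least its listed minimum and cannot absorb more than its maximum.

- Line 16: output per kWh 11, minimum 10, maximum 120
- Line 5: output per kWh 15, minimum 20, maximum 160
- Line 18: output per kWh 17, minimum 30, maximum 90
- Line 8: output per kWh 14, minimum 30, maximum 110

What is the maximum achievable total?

Meeting every minimum uses 10+20+30+30 = 90 kWh, leaving 140.
Rank by output per kWh: Line 18 17 > Line 5 15 > Line 8 14 > Line 16 11.
Line 18: +60 to 90 (cap) — 80 left.
Line 5: +80 (room for 140) → 100. Pool exhausted.
Total = 11×10 + 15×100 + 17×90 + 14×30 = 3560.

3560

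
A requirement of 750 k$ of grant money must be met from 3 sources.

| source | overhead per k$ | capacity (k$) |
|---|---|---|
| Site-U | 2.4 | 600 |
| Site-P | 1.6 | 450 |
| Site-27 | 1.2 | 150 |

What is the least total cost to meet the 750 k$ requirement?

Cheapest first:
Site-27 (1.2): use full 150 — 600 k$ to go.
Site-P at 1.6: take all 450 k$ — 150 still needed.
Take 150 from Site-U at 2.4 to finish.
Cost = 150×1.2 + 450×1.6 + 150×2.4 = 1260.

1260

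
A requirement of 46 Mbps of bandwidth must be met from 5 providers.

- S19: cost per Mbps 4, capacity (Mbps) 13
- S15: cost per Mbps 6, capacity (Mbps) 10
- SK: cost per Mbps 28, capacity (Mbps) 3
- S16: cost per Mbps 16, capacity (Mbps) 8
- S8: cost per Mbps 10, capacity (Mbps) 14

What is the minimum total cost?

408

Cheapest first:
S19 (4): use full 13 — 33 Mbps to go.
S15 (6): use full 10 — 23 Mbps to go.
S8 at 10: take all 14 Mbps — 9 still needed.
S16 (16): use full 8 — 1 Mbps to go.
Take 1 from SK at 28 to finish.
Cost = 13×4 + 10×6 + 14×10 + 8×16 + 1×28 = 408.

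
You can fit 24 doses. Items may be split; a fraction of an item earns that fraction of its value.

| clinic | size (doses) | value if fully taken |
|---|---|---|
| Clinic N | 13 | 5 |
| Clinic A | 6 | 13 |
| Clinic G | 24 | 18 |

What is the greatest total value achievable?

Best value per unit of size first: Clinic A 13/6≈2.17, Clinic G 18/24≈0.75, Clinic N 5/13≈0.385.
All 6 doses of Clinic A fit (value 13) ; 18 remain.
Only 18 doses remain; take 18/24 of Clinic G for value 18×18/24 = 13.5.
Total value = 26.5.

26.5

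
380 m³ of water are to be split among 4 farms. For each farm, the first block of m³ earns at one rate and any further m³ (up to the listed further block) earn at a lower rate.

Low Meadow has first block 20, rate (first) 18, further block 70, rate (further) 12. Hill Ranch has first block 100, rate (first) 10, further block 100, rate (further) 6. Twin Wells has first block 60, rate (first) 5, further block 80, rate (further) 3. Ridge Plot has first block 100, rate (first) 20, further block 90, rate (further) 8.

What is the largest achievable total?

Treat each block as its own option and order by rate: Ridge Plot/tier1 20 > Low Meadow/tier1 18 > Low Meadow/tier2 12 > Hill Ranch/tier1 10 > Ridge Plot/tier2 8 > Hill Ranch/tier2 6 > Twin Wells/tier1 5 > Twin Wells/tier2 3.
Fill Ridge Plot tier1 block (100 at 20) — 280 left.
Fill Low Meadow tier1 block (20 at 18) — 260 left.
Low Meadow tier2 at 12: fill all 70 — 190 left.
Fill Hill Ranch tier1 block (100 at 10) — 90 left.
Fill Ridge Plot tier2 block (90 at 8) — 0 left.
Total = 20×100 + 18×20 + 12×70 + 10×100 + 8×90 = 4920.

4920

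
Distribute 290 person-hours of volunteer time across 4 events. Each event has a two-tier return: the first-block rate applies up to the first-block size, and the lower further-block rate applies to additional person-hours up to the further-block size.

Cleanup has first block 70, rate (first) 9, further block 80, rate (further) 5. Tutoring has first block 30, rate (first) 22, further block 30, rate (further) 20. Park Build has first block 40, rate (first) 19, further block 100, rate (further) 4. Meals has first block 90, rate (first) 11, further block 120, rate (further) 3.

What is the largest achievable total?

Treat each block as its own option and order by rate: Tutoring/first 22 > Tutoring/second 20 > Park Build/first 19 > Meals/first 11 > Cleanup/first 9 > Cleanup/second 5 > Park Build/second 4 > Meals/second 3.
Tutoring/first (22): +30 ; 260 left.
Fill Tutoring second block (30 at 20) ; 230 left.
Fill Park Build first block (40 at 19) ; 190 left.
Fill Meals first block (90 at 11) ; 100 left.
Cleanup first at 9: fill all 70 ; 30 left.
Cleanup/second: +30 of 80 at 5; pool empty.
Total = 22×30 + 20×30 + 19×40 + 11×90 + 9×70 + 5×30 = 3790.

3790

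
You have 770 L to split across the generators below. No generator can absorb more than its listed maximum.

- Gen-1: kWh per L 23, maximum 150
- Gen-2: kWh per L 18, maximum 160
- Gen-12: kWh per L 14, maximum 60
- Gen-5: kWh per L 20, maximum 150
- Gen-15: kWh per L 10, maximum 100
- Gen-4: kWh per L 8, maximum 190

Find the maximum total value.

Highest kWh per L first: Gen-1 23 > Gen-5 20 > Gen-2 18 > Gen-12 14 > Gen-15 10 > Gen-4 8.
Give Gen-1 150 to hit its cap of 150 → 620 left.
Give Gen-5 150 to hit its cap of 150 → 470 left.
Gen-2 takes 160 to reach its cap of 160 → 310 left.
Gen-12: +60 to 60 (cap) → 250 left.
Gen-15 takes 100 to reach its cap of 100 → 150 left.
Gen-4 has room for 190 but only 150 remain, so it gets 150.
Total = 23×150 + 18×160 + 14×60 + 20×150 + 10×100 + 8×150 = 12370.

12370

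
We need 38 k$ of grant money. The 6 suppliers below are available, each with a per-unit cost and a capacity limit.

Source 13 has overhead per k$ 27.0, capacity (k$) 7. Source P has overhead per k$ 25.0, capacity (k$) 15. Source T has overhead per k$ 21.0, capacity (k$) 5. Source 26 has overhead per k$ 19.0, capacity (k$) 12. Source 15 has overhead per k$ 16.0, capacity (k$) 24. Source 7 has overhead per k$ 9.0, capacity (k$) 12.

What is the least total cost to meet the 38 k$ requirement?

530

Use suppliers in increasing cost order.
Source 7 (9.0): use full 12 → 26 k$ to go.
Source 15 (16.0): use full 24 → 2 k$ to go.
Source 26 at 19.0: take 2 of its 12 → requirement met.
Source T, Source P, Source 13: unused.
Cost = 12×9.0 + 24×16.0 + 2×19.0 = 530.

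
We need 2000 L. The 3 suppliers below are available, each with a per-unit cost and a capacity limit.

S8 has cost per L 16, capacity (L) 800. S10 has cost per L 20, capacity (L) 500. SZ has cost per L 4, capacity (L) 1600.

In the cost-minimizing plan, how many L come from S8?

400

Fill from the cheapest supplier first.
SZ at 4: take all 1600 L — 400 still needed.
S8 at 16: take 400 of its 800 — requirement met.
S10: unused.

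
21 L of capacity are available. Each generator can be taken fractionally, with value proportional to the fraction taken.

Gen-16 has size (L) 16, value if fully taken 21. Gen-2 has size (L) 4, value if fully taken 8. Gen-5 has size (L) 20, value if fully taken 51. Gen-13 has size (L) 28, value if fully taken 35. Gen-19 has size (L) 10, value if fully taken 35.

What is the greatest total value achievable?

63.05

Rank by value-to-size ratio: Gen-19 35/10≈3.5, Gen-5 51/20≈2.55, Gen-2 8/4≈2, Gen-16 21/16≈1.31, Gen-13 35/28≈1.25.
Take all of Gen-19 (10 L, value 35) — 11 L left.
Only 11 L remain; take 11/20 of Gen-5 for value 51×11/20 = 28.05.
Total value = 63.05.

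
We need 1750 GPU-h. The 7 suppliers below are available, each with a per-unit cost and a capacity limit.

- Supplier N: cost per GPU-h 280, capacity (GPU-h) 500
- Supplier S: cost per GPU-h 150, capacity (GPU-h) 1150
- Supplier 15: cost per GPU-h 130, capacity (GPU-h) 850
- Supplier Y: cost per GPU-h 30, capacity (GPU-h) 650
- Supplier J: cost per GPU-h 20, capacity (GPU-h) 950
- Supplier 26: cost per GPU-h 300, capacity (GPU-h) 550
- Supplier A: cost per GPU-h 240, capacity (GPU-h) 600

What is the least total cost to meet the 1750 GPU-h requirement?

Use suppliers in increasing cost order.
Supplier J at 20: take all 950 GPU-h → 800 still needed.
Supplier Y at 30: take all 650 GPU-h → 150 still needed.
Supplier 15 (130): take the remaining 150 → done.
Supplier S, Supplier A, Supplier N, Supplier 26: unused.
Cost = 950×20 + 650×30 + 150×130 = 58000.

58000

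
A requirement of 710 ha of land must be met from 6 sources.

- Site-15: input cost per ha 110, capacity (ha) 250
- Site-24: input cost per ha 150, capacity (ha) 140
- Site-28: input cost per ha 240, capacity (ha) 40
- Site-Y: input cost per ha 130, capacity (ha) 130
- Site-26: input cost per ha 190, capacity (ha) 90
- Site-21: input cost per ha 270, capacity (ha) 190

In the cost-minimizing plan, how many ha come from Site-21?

60

Use sources in increasing cost order.
Take 250 from Site-15 at 110 → need 460 more.
Site-Y at 130: take all 130 ha → 330 still needed.
Site-24 (150): use full 140 → 190 ha to go.
Site-26 at 190: take all 90 ha → 100 still needed.
Site-28 (240): use full 40 → 60 ha to go.
Site-21 at 270: take 60 of its 190 → requirement met.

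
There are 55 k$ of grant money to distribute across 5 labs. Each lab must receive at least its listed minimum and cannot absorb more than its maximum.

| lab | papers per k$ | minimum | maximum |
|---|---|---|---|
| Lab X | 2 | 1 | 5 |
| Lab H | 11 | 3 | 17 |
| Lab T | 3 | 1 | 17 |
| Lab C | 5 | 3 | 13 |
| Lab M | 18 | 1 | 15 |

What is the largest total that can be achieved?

Meeting every minimum uses 1+3+1+3+1 = 9 k$, leaving 46.
Rank by papers per k$: Lab M 18 > Lab H 11 > Lab C 5 > Lab T 3 > Lab X 2.
Give Lab M 14 more to hit its cap of 15 → 32 left.
Give Lab H 14 more to hit its cap of 17 → 18 left.
Lab C takes 10 more to reach its cap of 13 → 8 left.
Lab T: +8 (room for 16) → 9. Pool exhausted.
Total = 2×1 + 11×17 + 3×9 + 5×13 + 18×15 = 551.

551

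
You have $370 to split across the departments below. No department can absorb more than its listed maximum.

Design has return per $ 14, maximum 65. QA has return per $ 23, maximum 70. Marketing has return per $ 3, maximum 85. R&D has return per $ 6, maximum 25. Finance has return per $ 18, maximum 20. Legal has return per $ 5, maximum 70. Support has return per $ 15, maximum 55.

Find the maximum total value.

Rank by return per $: QA 23 > Finance 18 > Support 15 > Design 14 > R&D 6 > Legal 5 > Marketing 3.
QA takes 70 to reach its cap of 70 ; 300 left.
Finance takes 20 to reach its cap of 20 ; 280 left.
Give Support 55 to hit its cap of 55 ; 225 left.
Give Design 65 to hit its cap of 65 ; 160 left.
Give R&D 25 to hit its cap of 25 ; 135 left.
Legal takes 70 to reach its cap of 70 ; 65 left.
Only 65 left; Marketing takes them to reach 65.
Total = 14×65 + 23×70 + 3×65 + 6×25 + 18×20 + 5×70 + 15×55 = 4400.

4400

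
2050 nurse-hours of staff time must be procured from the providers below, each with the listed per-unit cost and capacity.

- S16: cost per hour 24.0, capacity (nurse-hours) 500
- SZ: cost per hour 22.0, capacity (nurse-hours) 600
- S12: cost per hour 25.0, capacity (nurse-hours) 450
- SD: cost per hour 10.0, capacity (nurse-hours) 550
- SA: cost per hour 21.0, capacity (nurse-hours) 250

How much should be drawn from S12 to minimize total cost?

150

Fill from the cheapest provider first.
SD at 10.0: take all 550 nurse-hours — 1500 still needed.
SA at 21.0: take all 250 nurse-hours — 1250 still needed.
SZ at 22.0: take all 600 nurse-hours — 650 still needed.
Take 500 from S16 at 24.0 — need 150 more.
S12 (25.0): take the remaining 150 — done.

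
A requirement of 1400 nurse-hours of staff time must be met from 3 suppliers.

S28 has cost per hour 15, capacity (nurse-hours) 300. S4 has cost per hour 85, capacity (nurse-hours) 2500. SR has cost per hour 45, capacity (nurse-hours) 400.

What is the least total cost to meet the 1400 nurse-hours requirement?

82000

Cheapest first:
S28 (15): use full 300 ; 1100 nurse-hours to go.
SR (45): use full 400 ; 700 nurse-hours to go.
S4 (85): take the remaining 700 ; done.
Cost = 300×15 + 400×45 + 700×85 = 82000.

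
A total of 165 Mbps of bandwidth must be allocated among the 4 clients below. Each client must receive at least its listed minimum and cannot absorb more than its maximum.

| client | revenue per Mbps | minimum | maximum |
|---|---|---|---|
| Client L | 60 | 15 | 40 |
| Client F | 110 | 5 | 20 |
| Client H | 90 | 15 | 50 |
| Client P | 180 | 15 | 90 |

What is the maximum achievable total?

22900

Meeting every minimum uses 15+5+15+15 = 50 Mbps, leaving 115.
Order the clients by revenue per Mbps: Client P 180 > Client F 110 > Client H 90 > Client L 60.
Client P: +75 to 90 (cap) → 40 left.
Give Client F 15 more to hit its cap of 20 → 25 left.
Client H: +25 (room for 35) → 40. Pool exhausted.
Total = 60×15 + 110×20 + 90×40 + 180×90 = 22900.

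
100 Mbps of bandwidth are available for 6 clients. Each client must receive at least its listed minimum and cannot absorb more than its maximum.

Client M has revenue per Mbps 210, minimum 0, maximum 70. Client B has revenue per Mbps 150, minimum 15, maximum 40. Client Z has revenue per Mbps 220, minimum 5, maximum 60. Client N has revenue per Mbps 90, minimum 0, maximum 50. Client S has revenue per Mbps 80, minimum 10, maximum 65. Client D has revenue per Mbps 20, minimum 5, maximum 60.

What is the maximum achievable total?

18450

Meeting every minimum uses 0+15+5+0+10+5 = 35 Mbps, leaving 65.
Rank by revenue per Mbps: Client Z 220 > Client M 210 > Client B 150 > Client N 90 > Client S 80 > Client D 20.
Client Z takes 55 more to reach its cap of 60 ; 10 left.
Client M: +10 (room for 70) → 10. Pool exhausted.
Total = 210×10 + 150×15 + 220×60 + 80×10 + 20×5 = 18450.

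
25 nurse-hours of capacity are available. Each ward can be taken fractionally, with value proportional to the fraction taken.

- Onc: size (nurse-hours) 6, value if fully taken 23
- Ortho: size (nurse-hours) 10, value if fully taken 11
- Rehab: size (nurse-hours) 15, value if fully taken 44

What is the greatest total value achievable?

71.4

Best value per unit of size first: Onc 23/6≈3.83, Rehab 44/15≈2.93, Ortho 11/10≈1.1.
Take all of Onc (6 nurse-hours, value 23) — 19 nurse-hours left.
All 15 nurse-hours of Rehab fit (value 44) — 4 remain.
4 nurse-hours left: a 4/10 share of Ortho gives 11×4/10 = 4.4.
Total value = 71.4.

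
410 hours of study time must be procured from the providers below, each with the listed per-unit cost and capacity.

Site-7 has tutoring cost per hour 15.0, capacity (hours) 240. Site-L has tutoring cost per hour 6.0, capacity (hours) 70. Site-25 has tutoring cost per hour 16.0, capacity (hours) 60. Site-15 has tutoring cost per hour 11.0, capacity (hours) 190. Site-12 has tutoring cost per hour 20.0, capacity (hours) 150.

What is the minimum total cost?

Use providers in increasing cost order.
Site-L (6.0): use full 70 → 340 hours to go.
Take 190 from Site-15 at 11.0 → need 150 more.
Site-7 (15.0): take the remaining 150 → done.
Site-25, Site-12: unused.
Cost = 70×6.0 + 190×11.0 + 150×15.0 = 4760.

4760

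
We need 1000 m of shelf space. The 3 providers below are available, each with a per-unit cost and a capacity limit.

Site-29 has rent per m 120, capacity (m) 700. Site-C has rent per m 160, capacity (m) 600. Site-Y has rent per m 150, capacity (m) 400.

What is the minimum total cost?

Fill from the cheapest provider first.
Take 700 from Site-29 at 120 → need 300 more.
Take 300 from Site-Y at 150 to finish.
Site-C: unused.
Cost = 700×120 + 300×150 = 129000.

129000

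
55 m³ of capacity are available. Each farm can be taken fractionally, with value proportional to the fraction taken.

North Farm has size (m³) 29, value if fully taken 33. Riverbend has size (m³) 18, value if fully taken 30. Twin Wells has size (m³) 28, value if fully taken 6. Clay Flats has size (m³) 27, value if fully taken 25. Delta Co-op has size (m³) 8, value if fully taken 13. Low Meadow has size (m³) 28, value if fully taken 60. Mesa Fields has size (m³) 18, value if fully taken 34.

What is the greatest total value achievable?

Best value per unit of size first: Low Meadow 60/28≈2.14, Mesa Fields 34/18≈1.89, Riverbend 30/18≈1.67, Delta Co-op 13/8≈1.62, North Farm 33/29≈1.14, Clay Flats 25/27≈0.926, Twin Wells 6/28≈0.214.
Low Meadow: take in full, 28 m³ for value 60 → 27 left.
All 18 m³ of Mesa Fields fit (value 34) → 9 remain.
Only 9 m³ remain; take 9/18 of Riverbend for value 30×9/18 = 15.
Total value = 109.

109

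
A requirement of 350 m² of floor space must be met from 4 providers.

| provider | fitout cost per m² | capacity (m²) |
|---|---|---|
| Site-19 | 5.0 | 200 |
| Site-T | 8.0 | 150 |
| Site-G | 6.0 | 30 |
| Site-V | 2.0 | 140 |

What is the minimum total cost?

Use providers in increasing cost order.
Take 140 from Site-V at 2.0 ; need 210 more.
Site-19 at 5.0: take all 200 m² ; 10 still needed.
Site-G (6.0): take the remaining 10 ; done.
Site-T: unused.
Cost = 140×2.0 + 200×5.0 + 10×6.0 = 1340.

1340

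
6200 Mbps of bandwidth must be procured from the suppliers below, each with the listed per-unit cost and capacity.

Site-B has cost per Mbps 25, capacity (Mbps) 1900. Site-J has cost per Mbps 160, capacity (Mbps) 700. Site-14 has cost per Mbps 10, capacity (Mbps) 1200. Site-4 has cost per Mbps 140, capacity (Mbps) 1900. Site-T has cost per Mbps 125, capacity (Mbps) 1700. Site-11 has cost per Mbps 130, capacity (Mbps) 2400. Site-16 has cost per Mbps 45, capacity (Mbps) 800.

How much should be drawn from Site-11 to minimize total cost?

600

Cheapest first:
Site-14 (10): use full 1200 — 5000 Mbps to go.
Take 1900 from Site-B at 25 — need 3100 more.
Site-16 at 45: take all 800 Mbps — 2300 still needed.
Site-T at 125: take all 1700 Mbps — 600 still needed.
Take 600 from Site-11 at 130 to finish.
Site-4, Site-J: unused.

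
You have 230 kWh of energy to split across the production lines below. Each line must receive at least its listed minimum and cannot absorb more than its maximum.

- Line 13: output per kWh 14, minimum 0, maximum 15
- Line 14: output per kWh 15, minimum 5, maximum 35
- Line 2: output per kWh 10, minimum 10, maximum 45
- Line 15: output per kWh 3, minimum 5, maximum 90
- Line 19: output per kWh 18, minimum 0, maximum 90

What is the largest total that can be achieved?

Meeting every minimum uses 0+5+10+5+0 = 20 kWh, leaving 210.
Highest output per kWh first: Line 19 18 > Line 14 15 > Line 13 14 > Line 2 10 > Line 15 3.
Line 19: +90 to 90 (cap) → 120 left.
Line 14: +30 to 35 (cap) → 90 left.
Line 13 takes 15 more to reach its cap of 15 → 75 left.
Line 2: +35 to 45 (cap) → 40 left.
Line 15: +40 (room for 85) → 45. Pool exhausted.
Total = 14×15 + 15×35 + 10×45 + 3×45 + 18×90 = 2940.

2940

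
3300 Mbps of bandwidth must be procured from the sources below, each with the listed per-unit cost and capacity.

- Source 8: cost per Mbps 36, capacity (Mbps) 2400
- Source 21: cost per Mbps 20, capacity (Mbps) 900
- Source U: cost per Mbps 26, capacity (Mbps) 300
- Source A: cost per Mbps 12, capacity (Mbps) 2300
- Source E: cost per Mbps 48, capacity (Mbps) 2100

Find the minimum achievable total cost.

Fill from the cheapest source first.
Source A (12): use full 2300 — 1000 Mbps to go.
Take 900 from Source 21 at 20 — need 100 more.
Take 100 from Source U at 26 to finish.
Source 8, Source E: unused.
Cost = 2300×12 + 900×20 + 100×26 = 48200.

48200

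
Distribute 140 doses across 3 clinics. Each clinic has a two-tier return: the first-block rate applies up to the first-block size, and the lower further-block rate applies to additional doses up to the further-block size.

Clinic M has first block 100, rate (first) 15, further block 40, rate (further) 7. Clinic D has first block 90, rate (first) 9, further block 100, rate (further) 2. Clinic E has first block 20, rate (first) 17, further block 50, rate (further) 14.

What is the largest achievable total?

Order all 6 blocks by rate: Clinic E/T1 17 > Clinic M/T1 15 > Clinic E/T2 14 > Clinic D/T1 9 > Clinic M/T2 7 > Clinic D/T2 2.
Clinic E/T1 (17): +20 → 120 left.
Clinic M/T1 (15): +100 → 20 left.
Clinic E/T2: +20 of 50 at 14; pool empty.
Total = 17×20 + 15×100 + 14×20 = 2120.

2120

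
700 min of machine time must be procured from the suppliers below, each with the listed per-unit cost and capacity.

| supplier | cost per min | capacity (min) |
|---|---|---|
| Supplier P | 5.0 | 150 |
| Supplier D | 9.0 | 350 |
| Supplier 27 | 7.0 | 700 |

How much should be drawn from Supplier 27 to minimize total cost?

Fill from the cheapest supplier first.
Supplier P at 5.0: take all 150 min ; 550 still needed.
Supplier 27 at 7.0: take 550 of its 700 ; requirement met.
Supplier D: unused.

550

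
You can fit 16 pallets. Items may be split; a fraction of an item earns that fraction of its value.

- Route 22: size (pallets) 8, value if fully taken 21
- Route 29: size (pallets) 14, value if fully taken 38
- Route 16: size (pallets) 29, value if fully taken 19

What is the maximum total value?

Rank by value-to-size ratio: Route 29 38/14≈2.71, Route 22 21/8≈2.62, Route 16 19/29≈0.655.
All 14 pallets of Route 29 fit (value 38) — 2 remain.
Fill the last 2 pallets with part of Route 22: 2/8 of it earns 5.25.
Total value = 43.25.

43.25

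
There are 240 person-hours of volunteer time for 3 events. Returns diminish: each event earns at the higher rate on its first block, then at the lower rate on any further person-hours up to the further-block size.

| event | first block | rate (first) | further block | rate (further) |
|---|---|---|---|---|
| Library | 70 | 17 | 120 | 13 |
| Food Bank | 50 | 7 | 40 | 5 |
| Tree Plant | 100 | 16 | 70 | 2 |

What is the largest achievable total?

3700

Rank every tier by rate: Library/first 17 > Tree Plant/first 16 > Library/second 13 > Food Bank/first 7 > Food Bank/second 5 > Tree Plant/second 2.
Library/first (17): +70 → 170 left.
Tree Plant first at 16: fill all 100 → 70 left.
Library second at 13: only 70 left, fill 70.
Total = 17×70 + 16×100 + 13×70 = 3700.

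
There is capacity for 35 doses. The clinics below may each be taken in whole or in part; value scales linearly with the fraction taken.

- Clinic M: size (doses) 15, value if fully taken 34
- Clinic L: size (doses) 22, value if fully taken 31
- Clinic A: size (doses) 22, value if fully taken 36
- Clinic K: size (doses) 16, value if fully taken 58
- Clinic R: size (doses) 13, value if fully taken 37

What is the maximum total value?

Rank by value-to-size ratio: Clinic K 58/16≈3.62, Clinic R 37/13≈2.85, Clinic M 34/15≈2.27, Clinic A 36/22≈1.64, Clinic L 31/22≈1.41.
All 16 doses of Clinic K fit (value 58) ; 19 remain.
Take all of Clinic R (13 doses, value 37) ; 6 doses left.
Fill the last 6 doses with part of Clinic M: 6/15 of it earns 13.6.
Total value = 108.6.

108.6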